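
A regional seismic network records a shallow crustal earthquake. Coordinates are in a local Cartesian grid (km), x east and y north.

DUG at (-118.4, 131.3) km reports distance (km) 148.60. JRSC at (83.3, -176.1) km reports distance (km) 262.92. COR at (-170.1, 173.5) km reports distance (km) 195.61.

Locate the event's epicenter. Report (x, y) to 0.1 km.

x ≈ -126.1 km, y ≈ -17.1 km

Circle about each station: (x + 118.4)² + (y − 131.3)² = 148.60²; (x − 83.3)² + (y + 176.1)² = 262.92²; (x + 170.1)² + (y − 173.5)² = 195.61².
Subtracting the DUG equation from the JRSC and COR equations removes the quadratic terms:
403.4 x − 614.8 y = -40353.12
-103.4 x + 84.4 y = 11596.70
Solving the 2×2 system: x ≈ -126.1, y ≈ -17.1 km.
Check against DUG (with the unrounded x, y): √((x + 118.4)²+(y − 131.3)²) = 148.63 ≈ 148.60 km. ✓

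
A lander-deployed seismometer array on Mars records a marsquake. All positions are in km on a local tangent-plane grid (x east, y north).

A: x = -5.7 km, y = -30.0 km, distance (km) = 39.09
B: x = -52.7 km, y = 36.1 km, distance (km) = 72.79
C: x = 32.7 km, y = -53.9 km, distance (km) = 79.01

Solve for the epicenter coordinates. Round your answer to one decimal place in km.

Circle about each station: (x + 5.7)² + (y + 30.0)² = 39.09²; (x + 52.7)² + (y − 36.1)² = 72.79²; (x − 32.7)² + (y + 53.9)² = 79.01².
Subtracting the A equation from the B and C equations removes the quadratic terms:
-94.0 x + 132.2 y = -622.35
76.8 x − 47.8 y = -1672.54
Solving the 2×2 system: x ≈ -44.3, y ≈ -36.2 km.
Check against A (with the unrounded x, y): √((x + 5.7)²+(y + 30.0)²) = 39.12 ≈ 39.09 km. ✓

x ≈ -44.3 km, y ≈ -36.2 km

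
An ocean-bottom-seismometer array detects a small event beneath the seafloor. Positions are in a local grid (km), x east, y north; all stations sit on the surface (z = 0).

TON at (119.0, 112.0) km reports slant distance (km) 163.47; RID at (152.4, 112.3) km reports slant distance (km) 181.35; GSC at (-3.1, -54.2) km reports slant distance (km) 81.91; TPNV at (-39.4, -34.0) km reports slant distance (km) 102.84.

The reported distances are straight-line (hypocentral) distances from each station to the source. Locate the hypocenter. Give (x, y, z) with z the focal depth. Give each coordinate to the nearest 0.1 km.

(44.6, -21.5, 58.0)

Each station gives a sphere (x−x_i)² + (y−y_i)² + z² = d_i² (stations at z=0).
Subtracting the TON sphere from RID and GSC: z² cancels, leaving linear equations in x and y:
66.8 x + 0.6 y = 2966.67
-244.2 x − 332.4 y = -3744.56
Solving: x ≈ 44.604, y ≈ -21.504 km (keep extra digits for the depth step; rounded: 44.6, -21.5).
Then from the TON sphere: z² = 163.47² − (x − 119.0)² − (y − 112.0)² with x = 44.604, y = -21.504, so z ≈ 58.003 ≈ 58.0 km.
Check against TPNV (with the unrounded solution): distance 102.85 ≈ 102.84 km. ✓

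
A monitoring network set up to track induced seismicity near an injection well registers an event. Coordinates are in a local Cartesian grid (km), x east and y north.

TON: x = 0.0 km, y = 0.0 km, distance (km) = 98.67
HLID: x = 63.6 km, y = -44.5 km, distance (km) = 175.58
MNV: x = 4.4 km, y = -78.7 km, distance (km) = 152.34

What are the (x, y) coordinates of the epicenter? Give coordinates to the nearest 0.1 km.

x ≈ -89.7 km, y ≈ 41.1 km

Circle about each station: x² + y² = 98.67²; (x − 63.6)² + (y + 44.5)² = 175.58²; (x − 4.4)² + (y + 78.7)² = 152.34².
Subtracting the TON equation from the HLID and MNV equations removes the quadratic terms:
127.2 x − 89.0 y = -15067.36
8.8 x − 157.4 y = -7258.66
Solving the 2×2 system: x ≈ -89.7, y ≈ 41.1 km.
Check against TON (with the unrounded x, y): √(x²+y²) = 98.66 ≈ 98.67 km. ✓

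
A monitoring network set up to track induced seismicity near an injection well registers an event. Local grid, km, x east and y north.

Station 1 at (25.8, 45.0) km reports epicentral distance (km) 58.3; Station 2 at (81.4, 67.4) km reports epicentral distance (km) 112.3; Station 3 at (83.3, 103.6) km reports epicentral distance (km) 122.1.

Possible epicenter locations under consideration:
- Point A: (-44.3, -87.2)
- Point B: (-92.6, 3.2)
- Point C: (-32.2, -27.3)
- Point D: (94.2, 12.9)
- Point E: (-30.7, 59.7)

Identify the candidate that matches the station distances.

Point E

For each candidate, compare |candidate − station| to the reported distance:
Point A: residuals Station 1 91.3, Station 2 87.0, Station 3 107.4 → max 107.4 km
Point B: residuals Station 1 67.3, Station 2 73.2, Station 3 80.4 → max 80.4 km
Point C: residuals Station 1 34.4, Station 2 35.6, Station 3 52.5 → max 52.5 km
Point D: residuals Station 1 17.3, Station 2 56.3, Station 3 30.7 → max 56.3 km
Point E: residuals Station 1 0.1, Station 2 0.1, Station 3 0.1 → max 0.1 km
Only Point E has all residuals ≈ 0.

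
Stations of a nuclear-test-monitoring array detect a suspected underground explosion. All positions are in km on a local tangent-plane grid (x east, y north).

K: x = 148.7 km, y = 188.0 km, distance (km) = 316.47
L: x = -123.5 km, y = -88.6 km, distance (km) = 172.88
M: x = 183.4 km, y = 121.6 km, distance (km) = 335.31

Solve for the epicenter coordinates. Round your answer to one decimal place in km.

-149.6 km east, 82.3 km north

Circle about each station: (x − 148.7)² + (y − 188.0)² = 316.47²; (x + 123.5)² + (y + 88.6)² = 172.88²; (x − 183.4)² + (y − 121.6)² = 335.31².
Subtracting the K equation from the L and M equations removes the quadratic terms:
-544.4 x − 553.2 y = 35912.29
69.4 x − 132.8 y = -21313.11
Solving the 2×2 system: x ≈ -149.6, y ≈ 82.3 km.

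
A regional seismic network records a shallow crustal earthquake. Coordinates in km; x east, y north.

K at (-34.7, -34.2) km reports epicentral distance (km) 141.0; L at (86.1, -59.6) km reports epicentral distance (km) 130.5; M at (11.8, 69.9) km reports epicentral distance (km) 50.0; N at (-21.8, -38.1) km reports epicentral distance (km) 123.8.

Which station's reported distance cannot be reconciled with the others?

N

Solve using three stations at a time. Using K, L, M (subtract circle equations pairwise → linear system) gives (x, y) ≈ (61.8, 68.6).
Distances from that point to each station vs reported:
  K: calculated 141.0 vs reported 141.0 → residual 0.0 km
  L: calculated 130.5 vs reported 130.5 → residual 0.0 km
  M: calculated 50.0 vs reported 50.0 → residual 0.0 km
  N: calculated 135.6 vs reported 123.8 → residual 11.8 km
K, L, M are mutually consistent (residuals ≈ 0); N is off by 11.8 km.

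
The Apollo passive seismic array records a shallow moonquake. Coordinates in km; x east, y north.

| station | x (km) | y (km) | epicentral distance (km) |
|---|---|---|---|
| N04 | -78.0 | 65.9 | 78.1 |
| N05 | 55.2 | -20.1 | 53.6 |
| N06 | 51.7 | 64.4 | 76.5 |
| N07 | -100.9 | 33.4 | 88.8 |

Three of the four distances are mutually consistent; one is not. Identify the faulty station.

Solve using three stations at a time. Using N04, N06, N07 (subtract circle equations pairwise → linear system) gives (x, y) ≈ (-12.7, 23.0).
Distances from that point to each station vs reported:
  N04: calculated 78.1 vs reported 78.1 → residual 0.0 km
  N05: calculated 80.4 vs reported 53.6 → residual 26.8 km
  N06: calculated 76.5 vs reported 76.5 → residual 0.0 km
  N07: calculated 88.8 vs reported 88.8 → residual 0.0 km
N04, N06, N07 are mutually consistent (residuals ≈ 0); N05 is off by 26.8 km.

N05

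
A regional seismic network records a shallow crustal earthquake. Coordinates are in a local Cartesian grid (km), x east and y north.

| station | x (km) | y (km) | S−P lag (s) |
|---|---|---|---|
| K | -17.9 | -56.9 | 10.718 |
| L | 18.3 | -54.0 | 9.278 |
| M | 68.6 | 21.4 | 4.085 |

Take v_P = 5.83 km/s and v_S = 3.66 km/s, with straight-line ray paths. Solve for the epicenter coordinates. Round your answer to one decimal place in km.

Distance from S−P lag: d = Δt · v_P v_S / (v_P − v_S) = Δt · (5.83·3.66)/(5.83−3.66) ≈ 9.8331·Δt.
So d_K = 105.39, d_L = 91.23, d_M = 40.17 km.
Circle about each station: (x + 17.9)² + (y + 56.9)² = 105.39²; (x − 18.3)² + (y + 54.0)² = 91.23²; (x − 68.6)² + (y − 21.4)² = 40.17².
Subtracting pairs of circle equations eliminates x²+y² and gives linear equations (the radical axes):
72.4 x + 5.8 y = 2477.01
173.0 x + 156.6 y = 11099.32
Solving the 2×2 system: x ≈ 31.3, y ≈ 36.3 km.

x ≈ 31.3 km, y ≈ 36.3 km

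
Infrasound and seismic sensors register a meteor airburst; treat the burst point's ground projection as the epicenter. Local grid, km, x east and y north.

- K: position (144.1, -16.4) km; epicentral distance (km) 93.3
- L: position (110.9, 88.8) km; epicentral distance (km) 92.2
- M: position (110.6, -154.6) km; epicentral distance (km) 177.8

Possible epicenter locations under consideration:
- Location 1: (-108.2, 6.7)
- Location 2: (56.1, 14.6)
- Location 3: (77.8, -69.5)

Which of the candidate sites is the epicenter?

For each candidate, compare |candidate − station| to the reported distance:
Location 1: residuals K 160.1, L 141.8, M 94.0 → max 160.1 km
Location 2: residuals K 0.0, L 0.0, M 0.0 → max 0.0 km
Location 3: residuals K 8.4, L 69.5, M 86.6 → max 86.6 km
Only Location 2 has all residuals ≈ 0.

Location 2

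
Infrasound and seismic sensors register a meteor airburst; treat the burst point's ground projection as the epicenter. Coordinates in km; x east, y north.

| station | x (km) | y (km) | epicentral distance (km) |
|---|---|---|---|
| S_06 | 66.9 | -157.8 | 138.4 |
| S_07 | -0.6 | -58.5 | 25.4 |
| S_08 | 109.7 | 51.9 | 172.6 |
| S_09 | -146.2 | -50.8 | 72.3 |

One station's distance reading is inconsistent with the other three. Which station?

Solve using three stations at a time. Using S_06, S_07, S_08 (subtract circle equations pairwise → linear system) gives (x, y) ≈ (-25.8, -55.0).
Distances from that point to each station vs reported:
  S_06: calculated 138.4 vs reported 138.4 → residual 0.0 km
  S_07: calculated 25.4 vs reported 25.4 → residual 0.0 km
  S_08: calculated 172.6 vs reported 172.6 → residual 0.0 km
  S_09: calculated 120.5 vs reported 72.3 → residual 48.2 km
S_06, S_07, S_08 are mutually consistent (residuals ≈ 0); S_09 is off by 48.2 km.

S_09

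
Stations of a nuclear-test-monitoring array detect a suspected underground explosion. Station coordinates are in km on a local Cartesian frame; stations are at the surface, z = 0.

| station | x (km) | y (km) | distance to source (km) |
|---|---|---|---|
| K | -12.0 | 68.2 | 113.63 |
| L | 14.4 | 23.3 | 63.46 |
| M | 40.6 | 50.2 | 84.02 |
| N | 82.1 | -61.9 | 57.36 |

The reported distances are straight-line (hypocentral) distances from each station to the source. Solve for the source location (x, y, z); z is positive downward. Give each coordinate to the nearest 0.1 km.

(39.1, -30.9, 21.9)

Each station gives a sphere (x−x_i)² + (y−y_i)² + z² = d_i² (stations at z=0).
Subtracting the K sphere from L and M: z² cancels, leaving linear equations in x and y:
52.8 x − 89.8 y = 4839.62
105.2 x − 36.0 y = 5225.58
Solving: x ≈ 39.097, y ≈ -30.905 km (keep extra digits for the depth step; rounded: 39.1, -30.9).
Then from the K sphere: z² = 113.63² − (x + 12.0)² − (y − 68.2)² with x = 39.097, y = -30.905, so z ≈ 21.888 ≈ 21.9 km.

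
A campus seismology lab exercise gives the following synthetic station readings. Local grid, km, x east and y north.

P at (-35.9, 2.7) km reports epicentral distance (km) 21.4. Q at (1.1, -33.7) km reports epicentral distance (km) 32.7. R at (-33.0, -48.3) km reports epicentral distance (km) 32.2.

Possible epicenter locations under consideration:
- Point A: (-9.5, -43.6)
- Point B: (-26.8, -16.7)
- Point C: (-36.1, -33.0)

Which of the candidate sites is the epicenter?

Point B

For each candidate, compare |candidate − station| to the reported distance:
Point A: residuals P 31.9, Q 18.2, R 8.2 → max 31.9 km
Point B: residuals P 0.0, Q 0.0, R 0.0 → max 0.0 km
Point C: residuals P 14.3, Q 4.5, R 16.6 → max 16.6 km
Only Point B has all residuals ≈ 0.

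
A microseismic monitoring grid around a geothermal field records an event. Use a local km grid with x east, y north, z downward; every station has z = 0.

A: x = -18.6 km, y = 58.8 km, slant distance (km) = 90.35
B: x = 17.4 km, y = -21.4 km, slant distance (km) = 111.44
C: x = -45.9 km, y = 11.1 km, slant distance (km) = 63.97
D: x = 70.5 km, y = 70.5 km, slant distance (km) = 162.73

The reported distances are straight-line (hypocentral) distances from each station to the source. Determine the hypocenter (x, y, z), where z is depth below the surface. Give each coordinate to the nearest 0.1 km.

x ≈ -70.2 km, y ≈ 14.0 km, depth ≈ 59.1 km

Each station gives a sphere (x−x_i)² + (y−y_i)² + z² = d_i² (stations at z=0).
Subtracting the A sphere from B and C: z² cancels, leaving linear equations in x and y:
72.0 x − 160.4 y = -7298.43
-54.6 x − 95.4 y = 2497.58
Solving: x ≈ -70.193, y ≈ 13.993 km (keep extra digits for the depth step; rounded: -70.2, 14.0).
Then from the A sphere: z² = 90.35² − (x + 18.6)² − (y − 58.8)² with x = -70.193, y = 13.993, so z ≈ 59.107 ≈ 59.1 km.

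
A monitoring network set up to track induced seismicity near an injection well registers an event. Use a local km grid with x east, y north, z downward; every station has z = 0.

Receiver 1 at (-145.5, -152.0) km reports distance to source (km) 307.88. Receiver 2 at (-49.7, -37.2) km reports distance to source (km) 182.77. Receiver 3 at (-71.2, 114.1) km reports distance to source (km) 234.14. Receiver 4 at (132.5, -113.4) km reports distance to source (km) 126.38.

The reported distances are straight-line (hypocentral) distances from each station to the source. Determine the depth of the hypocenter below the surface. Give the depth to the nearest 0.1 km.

Each station gives a sphere (x−x_i)² + (y−y_i)² + z² = d_i² (stations at z=0).
Subtracting the Receiver 1 sphere from Receiver 2 and Receiver 3: z² cancels, leaving linear equations in x and y:
191.6 x + 229.6 y = 20964.90
148.6 x + 532.2 y = 13782.55
Solving: x ≈ 117.803, y ≈ -6.995 km (keep extra digits for the depth step; rounded: 117.8, -7.0).
Then from the Receiver 1 sphere: z² = 307.88² − (x + 145.5)² − (y + 152.0)² with x = 117.803, y = -6.995, so z ≈ 66.597 ≈ 66.6 km.

z ≈ 66.6 km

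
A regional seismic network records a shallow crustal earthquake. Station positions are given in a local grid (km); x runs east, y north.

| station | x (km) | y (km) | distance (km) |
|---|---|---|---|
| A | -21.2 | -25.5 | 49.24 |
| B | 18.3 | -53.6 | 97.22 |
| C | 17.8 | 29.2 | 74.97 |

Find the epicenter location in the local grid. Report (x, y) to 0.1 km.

Circle about each station: (x + 21.2)² + (y + 25.5)² = 49.24²; (x − 18.3)² + (y + 53.6)² = 97.22²; (x − 17.8)² + (y − 29.2)² = 74.97².
Subtracting the A equation from the B and C equations removes the quadratic terms:
79.0 x − 56.2 y = -4918.99
78.0 x + 109.4 y = -3126.13
Solving the 2×2 system: x ≈ -54.8, y ≈ 10.5 km.

(-54.8, 10.5)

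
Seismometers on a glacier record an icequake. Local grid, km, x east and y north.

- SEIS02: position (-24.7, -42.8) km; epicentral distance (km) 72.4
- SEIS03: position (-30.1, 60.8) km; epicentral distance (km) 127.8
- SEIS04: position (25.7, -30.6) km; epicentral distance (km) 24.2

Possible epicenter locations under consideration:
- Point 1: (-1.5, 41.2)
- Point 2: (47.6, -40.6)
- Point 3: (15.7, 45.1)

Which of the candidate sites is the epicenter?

For each candidate, compare |candidate − station| to the reported distance:
Point 1: residuals SEIS02 14.7, SEIS03 93.1, SEIS04 52.6 → max 93.1 km
Point 2: residuals SEIS02 0.1, SEIS03 0.1, SEIS04 0.1 → max 0.1 km
Point 3: residuals SEIS02 24.3, SEIS03 79.4, SEIS04 52.2 → max 79.4 km
Only Point 2 has all residuals ≈ 0.

Point 2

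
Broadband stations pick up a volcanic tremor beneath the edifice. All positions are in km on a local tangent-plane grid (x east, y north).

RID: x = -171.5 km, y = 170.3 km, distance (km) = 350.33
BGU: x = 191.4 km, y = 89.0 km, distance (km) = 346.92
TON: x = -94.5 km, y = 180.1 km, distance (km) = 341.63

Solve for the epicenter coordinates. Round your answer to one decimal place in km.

-51.4 km east, -158.8 km north

Circle about each station: (x + 171.5)² + (y − 170.3)² = 350.33²; (x − 191.4)² + (y − 89.0)² = 346.92²; (x + 94.5)² + (y − 180.1)² = 341.63².
Subtracting pairs of circle equations eliminates x²+y² and gives linear equations (the radical axes):
725.8 x − 162.6 y = -11481.76
154.0 x + 19.6 y = -11028.03
Solving the 2×2 system: x ≈ -51.4, y ≈ -158.8 km.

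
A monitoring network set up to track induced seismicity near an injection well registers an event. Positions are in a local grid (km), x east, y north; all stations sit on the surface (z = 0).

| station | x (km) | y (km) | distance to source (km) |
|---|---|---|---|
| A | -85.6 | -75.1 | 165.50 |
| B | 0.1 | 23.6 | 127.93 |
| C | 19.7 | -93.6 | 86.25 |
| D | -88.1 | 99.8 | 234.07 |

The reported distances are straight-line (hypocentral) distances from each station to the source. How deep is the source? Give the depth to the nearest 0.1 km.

66.8 km

Each station gives a sphere (x−x_i)² + (y−y_i)² + z² = d_i² (stations at z=0).
Subtracting the A sphere from B and C: z² cancels, leaving linear equations in x and y:
171.4 x + 197.4 y = -1386.23
210.6 x − 37.0 y = 16132.87
Solving: x ≈ 65.395, y ≈ -63.804 km (keep extra digits for the depth step; rounded: 65.4, -63.8).
Then from the A sphere: z² = 165.50² − (x + 85.6)² − (y + 75.1)² with x = 65.395, y = -63.804, so z ≈ 66.807 ≈ 66.8 km.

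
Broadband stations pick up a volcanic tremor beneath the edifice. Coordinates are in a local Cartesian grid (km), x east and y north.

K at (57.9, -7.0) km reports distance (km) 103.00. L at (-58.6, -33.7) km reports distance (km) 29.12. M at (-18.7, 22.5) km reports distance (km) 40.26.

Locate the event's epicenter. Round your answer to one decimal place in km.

Circle about each station: (x − 57.9)² + (y + 7.0)² = 103.00²; (x + 58.6)² + (y + 33.7)² = 29.12²; (x + 18.7)² + (y − 22.5)² = 40.26².
Subtracting the K equation from the L and M equations removes the quadratic terms:
-233.0 x − 53.4 y = 10929.27
-153.2 x + 59.0 y = 6442.66
Solving the 2×2 system: x ≈ -45.1, y ≈ -7.9 km.
Check against K (with the unrounded x, y): √((x − 57.9)²+(y + 7.0)²) = 103.00 ≈ 103.00 km. ✓

(-45.1, -7.9)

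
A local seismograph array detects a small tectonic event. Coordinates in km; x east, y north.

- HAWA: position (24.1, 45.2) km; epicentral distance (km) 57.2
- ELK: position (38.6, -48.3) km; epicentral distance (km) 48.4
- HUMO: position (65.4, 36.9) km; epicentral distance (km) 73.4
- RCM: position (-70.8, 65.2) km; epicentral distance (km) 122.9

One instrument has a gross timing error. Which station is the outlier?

Solve using three stations at a time. Using HAWA, ELK, HUMO (subtract circle equations pairwise → linear system) gives (x, y) ≈ (8.9, -10.0).
Distances from that point to each station vs reported:
  HAWA: calculated 57.3 vs reported 57.2 → residual 0.1 km
  ELK: calculated 48.5 vs reported 48.4 → residual 0.1 km
  HUMO: calculated 73.5 vs reported 73.4 → residual 0.1 km
  RCM: calculated 109.6 vs reported 122.9 → residual 13.3 km
HAWA, ELK, HUMO are mutually consistent (residuals ≈ 0); RCM is off by 13.3 km.

RCM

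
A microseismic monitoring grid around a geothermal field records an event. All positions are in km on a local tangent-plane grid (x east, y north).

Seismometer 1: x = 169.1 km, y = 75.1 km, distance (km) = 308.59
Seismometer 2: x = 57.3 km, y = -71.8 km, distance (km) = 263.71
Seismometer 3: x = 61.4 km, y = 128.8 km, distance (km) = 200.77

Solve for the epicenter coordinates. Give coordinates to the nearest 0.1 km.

(-138.0, 105.4)

Circle about each station: (x − 169.1)² + (y − 75.1)² = 308.59²; (x − 57.3)² + (y + 71.8)² = 263.71²; (x − 61.4)² + (y − 128.8)² = 200.77².
Subtracting pairs of circle equations eliminates x²+y² and gives linear equations (the radical axes):
-223.6 x − 293.8 y = -111.47
-215.4 x + 107.4 y = 41043.78
Solving the 2×2 system: x ≈ -138.0, y ≈ 105.4 km.
Check against Seismometer 1 (with the unrounded x, y): √((x − 169.1)²+(y − 75.1)²) = 308.58 ≈ 308.59 km. ✓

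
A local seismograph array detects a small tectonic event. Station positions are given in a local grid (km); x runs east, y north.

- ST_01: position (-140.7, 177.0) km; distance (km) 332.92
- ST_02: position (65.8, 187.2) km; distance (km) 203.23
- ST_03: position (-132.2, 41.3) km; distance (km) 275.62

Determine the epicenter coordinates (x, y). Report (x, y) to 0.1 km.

(140.0, -2.0)

Circle about each station: (x + 140.7)² + (y − 177.0)² = 332.92²; (x − 65.8)² + (y − 187.2)² = 203.23²; (x + 132.2)² + (y − 41.3)² = 275.62².
Subtracting the ST_01 equation from the ST_02 and ST_03 equations removes the quadratic terms:
413.0 x + 20.4 y = 57781.28
17.0 x − 271.4 y = 2926.38
Solving the 2×2 system: x ≈ 140.0, y ≈ -2.0 km.
Check against ST_01 (with the unrounded x, y): √((x + 140.7)²+(y − 177.0)²) = 332.93 ≈ 332.92 km. ✓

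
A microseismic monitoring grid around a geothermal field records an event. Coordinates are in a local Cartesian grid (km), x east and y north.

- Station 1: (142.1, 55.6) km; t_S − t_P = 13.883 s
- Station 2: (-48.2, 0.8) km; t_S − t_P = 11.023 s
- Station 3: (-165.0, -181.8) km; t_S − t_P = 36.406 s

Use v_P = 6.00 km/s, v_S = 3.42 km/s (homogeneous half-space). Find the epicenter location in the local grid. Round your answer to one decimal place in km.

Distance from S−P lag: d = Δt · v_P v_S / (v_P − v_S) = Δt · (6.00·3.42)/(6.00−3.42) ≈ 7.9535·Δt.
So d_Station 1 = 110.42, d_Station 2 = 87.67, d_Station 3 = 289.55 km.
Circle about each station: (x − 142.1)² + (y − 55.6)² = 110.42²; (x + 48.2)² + (y − 0.8)² = 87.67²; (x + 165.0)² + (y + 181.8)² = 289.55².
Subtracting the Station 1 equation from the Station 2 and Station 3 equations removes the quadratic terms:
-380.6 x − 109.6 y = -16453.34
-614.2 x − 474.8 y = -34654.16
Solving the 2×2 system: x ≈ 35.4, y ≈ 27.2 km.
Check against Station 1 (with the unrounded x, y): √((x − 142.1)²+(y − 55.6)²) = 110.42 ≈ 110.42 km. ✓

35.4 km east, 27.2 km north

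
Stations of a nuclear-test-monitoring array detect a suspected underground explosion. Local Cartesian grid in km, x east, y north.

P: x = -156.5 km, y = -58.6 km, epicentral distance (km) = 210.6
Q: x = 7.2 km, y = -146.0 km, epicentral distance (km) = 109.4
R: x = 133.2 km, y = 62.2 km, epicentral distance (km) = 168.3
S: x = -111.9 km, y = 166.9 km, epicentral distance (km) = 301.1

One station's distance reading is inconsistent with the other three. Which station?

Solve using three stations at a time. Using P, R, S (subtract circle equations pairwise → linear system) gives (x, y) ≈ (52.4, -85.4).
Distances from that point to each station vs reported:
  P: calculated 210.6 vs reported 210.6 → residual 0.0 km
  Q: calculated 75.6 vs reported 109.4 → residual 33.8 km
  R: calculated 168.3 vs reported 168.3 → residual 0.0 km
  S: calculated 301.1 vs reported 301.1 → residual 0.0 km
P, R, S are mutually consistent (residuals ≈ 0); Q is off by 33.8 km.

Q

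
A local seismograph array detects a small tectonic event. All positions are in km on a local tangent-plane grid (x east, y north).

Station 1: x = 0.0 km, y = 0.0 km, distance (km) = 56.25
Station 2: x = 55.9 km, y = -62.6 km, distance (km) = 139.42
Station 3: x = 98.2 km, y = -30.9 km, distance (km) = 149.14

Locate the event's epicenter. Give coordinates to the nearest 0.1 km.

-27.8 km east, 48.9 km north

Circle about each station: x² + y² = 56.25²; (x − 55.9)² + (y + 62.6)² = 139.42²; (x − 98.2)² + (y + 30.9)² = 149.14².
Subtracting the Station 1 equation from the Station 2 and Station 3 equations removes the quadratic terms:
111.8 x − 125.2 y = -9230.30
196.4 x − 61.8 y = -8480.63
Solving the 2×2 system: x ≈ -27.8, y ≈ 48.9 km.
Check against Station 1 (with the unrounded x, y): √(x²+y²) = 56.25 ≈ 56.25 km. ✓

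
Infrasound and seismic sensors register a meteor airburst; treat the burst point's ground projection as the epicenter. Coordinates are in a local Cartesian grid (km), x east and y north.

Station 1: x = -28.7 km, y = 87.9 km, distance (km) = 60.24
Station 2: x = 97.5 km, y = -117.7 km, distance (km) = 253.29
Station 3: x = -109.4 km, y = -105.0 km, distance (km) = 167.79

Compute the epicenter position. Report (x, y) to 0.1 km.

x ≈ -82.4 km, y ≈ 60.6 km

Circle about each station: (x + 28.7)² + (y − 87.9)² = 60.24²; (x − 97.5)² + (y + 117.7)² = 253.29²; (x + 109.4)² + (y + 105.0)² = 167.79².
Subtracting the Station 1 equation from the Station 2 and Station 3 equations removes the quadratic terms:
252.4 x − 411.2 y = -45717.53
-161.4 x − 385.8 y = -10081.37
Solving the 2×2 system: x ≈ -82.4, y ≈ 60.6 km.
Check against Station 1 (with the unrounded x, y): √((x + 28.7)²+(y − 87.9)²) = 60.24 ≈ 60.24 km. ✓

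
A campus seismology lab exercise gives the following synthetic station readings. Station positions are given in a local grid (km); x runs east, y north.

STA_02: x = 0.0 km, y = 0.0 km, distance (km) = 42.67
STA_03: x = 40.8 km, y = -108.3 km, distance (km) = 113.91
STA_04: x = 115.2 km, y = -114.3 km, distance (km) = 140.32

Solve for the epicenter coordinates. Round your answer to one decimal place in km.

Circle about each station: x² + y² = 42.67²; (x − 40.8)² + (y + 108.3)² = 113.91²; (x − 115.2)² + (y + 114.3)² = 140.32².
Subtracting pairs of circle equations eliminates x²+y² and gives linear equations (the radical axes):
81.6 x − 216.6 y = 2238.77
230.4 x − 228.6 y = 8466.56
Solving the 2×2 system: x ≈ 42.3, y ≈ 5.6 km.

(42.3, 5.6)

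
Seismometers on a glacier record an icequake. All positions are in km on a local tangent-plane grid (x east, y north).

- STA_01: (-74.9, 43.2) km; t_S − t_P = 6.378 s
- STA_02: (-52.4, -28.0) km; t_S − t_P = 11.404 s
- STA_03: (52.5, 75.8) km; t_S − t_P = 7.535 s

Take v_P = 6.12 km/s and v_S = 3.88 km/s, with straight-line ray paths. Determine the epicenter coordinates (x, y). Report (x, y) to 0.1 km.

Distance from S−P lag: d = Δt · v_P v_S / (v_P − v_S) = Δt · (6.12·3.88)/(6.12−3.88) ≈ 10.6007·Δt.
So d_STA_01 = 67.61, d_STA_02 = 120.89, d_STA_03 = 79.88 km.
Circle about each station: (x + 74.9)² + (y − 43.2)² = 67.61²; (x + 52.4)² + (y + 28.0)² = 120.89²; (x − 52.5)² + (y − 75.8)² = 79.88².
Subtracting the STA_01 equation from the STA_02 and STA_03 equations removes the quadratic terms:
45.0 x − 142.4 y = -13989.77
254.8 x + 65.2 y = -784.06
Solving the 2×2 system: x ≈ -26.1, y ≈ 90.0 km.

-26.1 km east, 90.0 km north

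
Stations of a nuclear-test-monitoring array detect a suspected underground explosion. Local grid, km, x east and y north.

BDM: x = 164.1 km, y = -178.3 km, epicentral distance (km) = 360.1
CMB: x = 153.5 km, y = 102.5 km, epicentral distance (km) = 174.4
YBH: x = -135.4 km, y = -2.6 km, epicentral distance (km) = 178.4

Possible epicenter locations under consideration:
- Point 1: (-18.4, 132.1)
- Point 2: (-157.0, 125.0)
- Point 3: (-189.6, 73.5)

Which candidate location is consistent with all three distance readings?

Point 1

For each candidate, compare |candidate − station| to the reported distance:
Point 1: residuals BDM 0.0, CMB 0.0, YBH 0.0 → max 0.0 km
Point 2: residuals BDM 81.6, CMB 136.9, YBH 49.0 → max 136.9 km
Point 3: residuals BDM 74.1, CMB 169.9, YBH 85.0 → max 169.9 km
Only Point 1 has all residuals ≈ 0.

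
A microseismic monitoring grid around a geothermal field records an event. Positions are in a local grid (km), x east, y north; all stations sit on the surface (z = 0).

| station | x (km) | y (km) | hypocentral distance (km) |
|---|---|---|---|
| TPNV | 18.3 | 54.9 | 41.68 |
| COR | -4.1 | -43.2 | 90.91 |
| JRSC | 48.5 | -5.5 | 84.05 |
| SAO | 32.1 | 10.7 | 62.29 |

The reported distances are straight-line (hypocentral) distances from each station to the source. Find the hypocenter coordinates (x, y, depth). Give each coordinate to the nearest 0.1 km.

Each station gives a sphere (x−x_i)² + (y−y_i)² + z² = d_i² (stations at z=0).
Subtracting the TPNV sphere from COR and JRSC: z² cancels, leaving linear equations in x and y:
-44.8 x − 196.2 y = -7993.26
60.4 x − 120.8 y = -6293.58
Solving: x ≈ -15.596, y ≈ 44.301 km (keep extra digits for the depth step; rounded: -15.6, 44.3).
Then from the TPNV sphere: z² = 41.68² − (x − 18.3)² − (y − 54.9)² with x = -15.596, y = 44.301, so z ≈ 21.816 ≈ 21.8 km.
Check against SAO (with the unrounded solution): distance 62.29 ≈ 62.29 km. ✓

x ≈ -15.6 km, y ≈ 44.3 km, depth ≈ 21.8 km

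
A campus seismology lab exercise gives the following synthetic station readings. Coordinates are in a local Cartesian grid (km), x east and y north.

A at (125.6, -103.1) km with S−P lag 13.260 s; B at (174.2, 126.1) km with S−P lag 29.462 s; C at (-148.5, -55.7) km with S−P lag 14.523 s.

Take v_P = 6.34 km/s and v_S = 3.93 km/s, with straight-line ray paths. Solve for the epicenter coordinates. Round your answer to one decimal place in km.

x ≈ -10.9 km, y ≈ -115.8 km

Distance from S−P lag: d = Δt · v_P v_S / (v_P − v_S) = Δt · (6.34·3.93)/(6.34−3.93) ≈ 10.3387·Δt.
So d_A = 137.09, d_B = 304.60, d_C = 150.15 km.
Circle about each station: (x − 125.6)² + (y + 103.1)² = 137.09²; (x − 174.2)² + (y − 126.1)² = 304.60²; (x + 148.5)² + (y + 55.7)² = 150.15².
Subtracting the A equation from the B and C equations removes the quadratic terms:
97.2 x + 458.4 y = -54145.61
-548.2 x + 94.8 y = -5001.58
Solving the 2×2 system: x ≈ -10.9, y ≈ -115.8 km.
Check against A (with the unrounded x, y): √((x − 125.6)²+(y + 103.1)²) = 137.09 ≈ 137.09 km. ✓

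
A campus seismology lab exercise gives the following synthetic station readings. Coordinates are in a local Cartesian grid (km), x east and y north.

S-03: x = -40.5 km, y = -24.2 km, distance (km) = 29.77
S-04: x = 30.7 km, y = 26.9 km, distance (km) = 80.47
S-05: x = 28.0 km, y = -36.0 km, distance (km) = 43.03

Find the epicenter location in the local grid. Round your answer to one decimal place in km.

(-14.9, -39.4)

Circle about each station: (x + 40.5)² + (y + 24.2)² = 29.77²; (x − 30.7)² + (y − 26.9)² = 80.47²; (x − 28.0)² + (y + 36.0)² = 43.03².
Subtracting pairs of circle equations eliminates x²+y² and gives linear equations (the radical axes):
142.4 x + 102.2 y = -6148.96
137.0 x − 23.6 y = -1111.22
Solving the 2×2 system: x ≈ -14.9, y ≈ -39.4 km.
Check against S-03 (with the unrounded x, y): √((x + 40.5)²+(y + 24.2)²) = 29.78 ≈ 29.77 km. ✓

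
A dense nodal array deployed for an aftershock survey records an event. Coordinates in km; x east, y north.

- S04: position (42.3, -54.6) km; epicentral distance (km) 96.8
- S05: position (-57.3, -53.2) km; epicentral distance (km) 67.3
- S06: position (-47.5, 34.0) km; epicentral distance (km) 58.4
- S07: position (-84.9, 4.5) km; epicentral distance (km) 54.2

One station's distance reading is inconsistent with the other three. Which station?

S06

Solve using three stations at a time. Using S04, S05, S07 (subtract circle equations pairwise → linear system) gives (x, y) ≈ (-30.9, 8.7).
Distances from that point to each station vs reported:
  S04: calculated 96.8 vs reported 96.8 → residual 0.0 km
  S05: calculated 67.2 vs reported 67.3 → residual 0.1 km
  S06: calculated 30.3 vs reported 58.4 → residual 28.1 km
  S07: calculated 54.1 vs reported 54.2 → residual 0.1 km
S04, S05, S07 are mutually consistent (residuals ≈ 0); S06 is off by 28.1 km.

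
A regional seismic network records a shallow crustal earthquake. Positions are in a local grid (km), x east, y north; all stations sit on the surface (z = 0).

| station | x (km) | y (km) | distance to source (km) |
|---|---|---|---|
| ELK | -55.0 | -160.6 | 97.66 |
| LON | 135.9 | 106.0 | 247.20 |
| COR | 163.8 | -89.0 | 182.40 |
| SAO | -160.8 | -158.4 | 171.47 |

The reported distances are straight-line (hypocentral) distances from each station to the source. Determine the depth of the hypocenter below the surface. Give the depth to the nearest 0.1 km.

46.7 km

Each station gives a sphere (x−x_i)² + (y−y_i)² + z² = d_i² (stations at z=0).
Subtracting the ELK sphere from LON and COR: z² cancels, leaving linear equations in x and y:
381.8 x + 533.2 y = -50682.91
437.6 x + 143.2 y = -17798.20
Solving: x ≈ -12.495, y ≈ -86.107 km (keep extra digits for the depth step; rounded: -12.5, -86.1).
Then from the ELK sphere: z² = 97.66² − (x + 55.0)² − (y + 160.6)² with x = -12.495, y = -86.107, so z ≈ 46.708 ≈ 46.7 km.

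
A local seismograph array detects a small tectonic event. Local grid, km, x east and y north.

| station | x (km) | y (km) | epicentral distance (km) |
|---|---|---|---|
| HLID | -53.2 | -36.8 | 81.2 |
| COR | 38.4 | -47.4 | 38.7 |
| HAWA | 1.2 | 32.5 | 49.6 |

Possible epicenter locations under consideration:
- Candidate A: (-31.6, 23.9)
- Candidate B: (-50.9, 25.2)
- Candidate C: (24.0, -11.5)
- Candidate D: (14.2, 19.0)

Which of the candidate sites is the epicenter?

Candidate C

For each candidate, compare |candidate − station| to the reported distance:
Candidate A: residuals HLID 16.8, COR 61.2, HAWA 15.7 → max 61.2 km
Candidate B: residuals HLID 19.2, COR 76.4, HAWA 3.0 → max 76.4 km
Candidate C: residuals HLID 0.0, COR 0.0, HAWA 0.0 → max 0.0 km
Candidate D: residuals HLID 6.3, COR 32.0, HAWA 30.9 → max 32.0 km
Only Candidate C has all residuals ≈ 0.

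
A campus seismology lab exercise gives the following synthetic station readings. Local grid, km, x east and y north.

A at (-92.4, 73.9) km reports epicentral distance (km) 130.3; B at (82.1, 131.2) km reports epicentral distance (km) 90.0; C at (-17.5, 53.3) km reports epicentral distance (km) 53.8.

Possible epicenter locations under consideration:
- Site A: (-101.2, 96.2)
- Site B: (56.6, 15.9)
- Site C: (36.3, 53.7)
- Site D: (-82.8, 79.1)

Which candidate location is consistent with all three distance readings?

Site C

For each candidate, compare |candidate − station| to the reported distance:
Site A: residuals A 106.3, B 96.6, C 40.3 → max 106.3 km
Site B: residuals A 29.6, B 28.1, C 29.2 → max 29.6 km
Site C: residuals A 0.0, B 0.0, C 0.0 → max 0.0 km
Site D: residuals A 119.4, B 82.9, C 16.4 → max 119.4 km
Only Site C has all residuals ≈ 0.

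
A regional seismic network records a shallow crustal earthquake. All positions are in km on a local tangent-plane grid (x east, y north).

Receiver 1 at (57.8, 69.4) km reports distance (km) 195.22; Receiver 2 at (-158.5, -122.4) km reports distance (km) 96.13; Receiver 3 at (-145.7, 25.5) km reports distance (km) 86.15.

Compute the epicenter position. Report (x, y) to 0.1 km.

-99.0 km east, -46.9 km north

Circle about each station: (x − 57.8)² + (y − 69.4)² = 195.22²; (x + 158.5)² + (y + 122.4)² = 96.13²; (x + 145.7)² + (y − 25.5)² = 86.15².
Subtracting the Receiver 1 equation from the Receiver 2 and Receiver 3 equations removes the quadratic terms:
-432.6 x − 383.6 y = 60816.68
-407.0 x − 87.8 y = 44410.57
Solving the 2×2 system: x ≈ -99.0, y ≈ -46.9 km.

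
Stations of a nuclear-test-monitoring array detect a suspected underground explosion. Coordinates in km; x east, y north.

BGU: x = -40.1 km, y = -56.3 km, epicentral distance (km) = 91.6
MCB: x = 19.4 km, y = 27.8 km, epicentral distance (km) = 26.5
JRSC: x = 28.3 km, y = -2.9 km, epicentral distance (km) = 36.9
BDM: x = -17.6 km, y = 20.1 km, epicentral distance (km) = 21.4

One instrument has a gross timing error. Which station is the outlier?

Solve using three stations at a time. Using BGU, JRSC, BDM (subtract circle equations pairwise → linear system) gives (x, y) ≈ (3.4, 24.3).
Distances from that point to each station vs reported:
  BGU: calculated 91.6 vs reported 91.6 → residual 0.0 km
  MCB: calculated 16.4 vs reported 26.5 → residual 10.1 km
  JRSC: calculated 36.9 vs reported 36.9 → residual 0.0 km
  BDM: calculated 21.4 vs reported 21.4 → residual 0.0 km
BGU, JRSC, BDM are mutually consistent (residuals ≈ 0); MCB is off by 10.1 km.

MCB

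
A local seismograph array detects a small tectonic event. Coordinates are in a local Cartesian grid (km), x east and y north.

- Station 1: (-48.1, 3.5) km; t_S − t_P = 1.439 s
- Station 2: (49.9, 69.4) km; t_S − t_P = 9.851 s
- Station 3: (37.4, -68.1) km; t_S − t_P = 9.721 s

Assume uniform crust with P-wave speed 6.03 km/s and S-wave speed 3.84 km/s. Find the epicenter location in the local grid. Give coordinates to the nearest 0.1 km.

Distance from S−P lag: d = Δt · v_P v_S / (v_P − v_S) = Δt · (6.03·3.84)/(6.03−3.84) ≈ 10.5732·Δt.
So d_Station 1 = 15.21, d_Station 2 = 104.16, d_Station 3 = 102.78 km.
Circle about each station: (x + 48.1)² + (y − 3.5)² = 15.21²; (x − 49.9)² + (y − 69.4)² = 104.16²; (x − 37.4)² + (y + 68.1)² = 102.78².
Subtracting pairs of circle equations eliminates x²+y² and gives linear equations (the radical axes):
196.0 x + 131.8 y = -5637.45
171.0 x − 143.2 y = -6621.87
Solving the 2×2 system: x ≈ -33.2, y ≈ 6.6 km.

x ≈ -33.2 km, y ≈ 6.6 km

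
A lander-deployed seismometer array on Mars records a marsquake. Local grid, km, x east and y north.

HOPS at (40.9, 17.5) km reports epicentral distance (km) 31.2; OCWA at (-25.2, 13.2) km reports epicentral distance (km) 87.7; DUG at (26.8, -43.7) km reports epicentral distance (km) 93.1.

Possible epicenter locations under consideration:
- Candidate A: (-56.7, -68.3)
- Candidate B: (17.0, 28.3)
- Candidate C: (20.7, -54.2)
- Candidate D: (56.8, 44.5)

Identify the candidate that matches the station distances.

Candidate D

For each candidate, compare |candidate − station| to the reported distance:
Candidate A: residuals HOPS 98.8, OCWA 0.3, DUG 6.1 → max 98.8 km
Candidate B: residuals HOPS 5.0, OCWA 42.9, DUG 20.4 → max 42.9 km
Candidate C: residuals HOPS 43.3, OCWA 6.2, DUG 81.0 → max 81.0 km
Candidate D: residuals HOPS 0.1, OCWA 0.1, DUG 0.1 → max 0.1 km
Only Candidate D has all residuals ≈ 0.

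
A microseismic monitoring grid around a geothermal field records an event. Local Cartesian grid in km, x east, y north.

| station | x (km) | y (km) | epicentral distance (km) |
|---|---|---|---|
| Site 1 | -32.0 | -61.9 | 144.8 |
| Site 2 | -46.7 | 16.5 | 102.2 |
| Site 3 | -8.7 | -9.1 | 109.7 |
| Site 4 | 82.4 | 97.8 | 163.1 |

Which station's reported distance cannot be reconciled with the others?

Site 2

Solve using three stations at a time. Using Site 1, Site 3, Site 4 (subtract circle equations pairwise → linear system) gives (x, y) ≈ (-79.1, 75.0).
Distances from that point to each station vs reported:
  Site 1: calculated 144.8 vs reported 144.8 → residual 0.0 km
  Site 2: calculated 66.9 vs reported 102.2 → residual 35.3 km
  Site 3: calculated 109.7 vs reported 109.7 → residual 0.0 km
  Site 4: calculated 163.1 vs reported 163.1 → residual 0.0 km
Site 1, Site 3, Site 4 are mutually consistent (residuals ≈ 0); Site 2 is off by 35.3 km.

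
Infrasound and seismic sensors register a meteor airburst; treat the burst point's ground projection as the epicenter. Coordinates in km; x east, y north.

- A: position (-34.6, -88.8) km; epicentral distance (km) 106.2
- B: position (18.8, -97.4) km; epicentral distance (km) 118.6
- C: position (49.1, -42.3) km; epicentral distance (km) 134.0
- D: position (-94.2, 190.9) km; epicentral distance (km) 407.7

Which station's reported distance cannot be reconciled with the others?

Solve using three stations at a time. Using B, C, D (subtract circle equations pairwise → linear system) gives (x, y) ≈ (123.0, -154.1).
Distances from that point to each station vs reported:
  A: calculated 170.6 vs reported 106.2 → residual 64.4 km
  B: calculated 118.7 vs reported 118.6 → residual 0.1 km
  C: calculated 134.1 vs reported 134.0 → residual 0.1 km
  D: calculated 407.7 vs reported 407.7 → residual 0.0 km
B, C, D are mutually consistent (residuals ≈ 0); A is off by 64.4 km.

A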